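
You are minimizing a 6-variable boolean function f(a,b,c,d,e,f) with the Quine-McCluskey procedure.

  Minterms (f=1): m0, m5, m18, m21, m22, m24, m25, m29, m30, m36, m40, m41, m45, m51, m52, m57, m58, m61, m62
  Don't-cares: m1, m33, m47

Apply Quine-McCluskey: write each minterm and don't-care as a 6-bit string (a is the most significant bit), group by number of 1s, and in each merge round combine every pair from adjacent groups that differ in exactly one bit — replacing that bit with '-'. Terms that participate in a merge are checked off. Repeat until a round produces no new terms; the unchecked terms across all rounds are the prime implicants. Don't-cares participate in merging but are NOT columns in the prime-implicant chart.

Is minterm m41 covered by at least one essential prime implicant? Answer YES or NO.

YES

size-2^0 implicants → 000000(✓)  000001(✓)  000101(✓)  010010(✓)  010101(✓)  010110(✓)  011000(✓)  011001(✓)  011101(✓)  011110(✓)  100001(✓)  100100(✓)  101000(✓)  101001(✓)  101101(✓)  101111(✓)  110011  110100(✓)  111001(✓)  111010(✓)  111101(✓)  111110(✓)
size-2^1 implicants → -00001  -11001(✓)  -11101(✓)  -11110  0-0101  000-01  00000-  01-101  01-110  010-10  011-01(✓)  01100-  1-0100  1-1001(✓)  1-1101(✓)  10-001  101-01(✓)  10100-  1011-1  111-01(✓)  111-10
size-2^2 implicants → -11-01  1-1-01
Unchecked terms (primes): -00001, -11-01, -11110, 0-0101, 000-01, 00000-, 01-101, 01-110, 010-10, 01100-, 1-0100, 1-1-01, 10-001, 10100-, 1011-1, 110011, 111-10
Minterm coverage:
  m0 ⊆ 00000- [E]
  m5 ⊆ 0-0101,000-01
  m18 ⊆ 010-10 [E]
  m21 ⊆ 0-0101,01-101
  m22 ⊆ 01-110,010-10
  m24 ⊆ 01100- [E]
  m25 ⊆ -11-01,01100-
  m29 ⊆ -11-01,01-101
  m30 ⊆ -11110,01-110
  m36 ⊆ 1-0100 [E]
  m40 ⊆ 10100- [E]
  m41 ⊆ 1-1-01,10-001,10100-
  m45 ⊆ 1-1-01,1011-1
  m51 ⊆ 110011 [E]
  m52 ⊆ 1-0100 [E]
  m57 ⊆ -11-01,1-1-01
  m58 ⊆ 111-10 [E]
  m61 ⊆ -11-01,1-1-01
  m62 ⊆ -11110,111-10
E = {00000-, 010-10, 01100-, 1-0100, 10100-, 110011, 111-10}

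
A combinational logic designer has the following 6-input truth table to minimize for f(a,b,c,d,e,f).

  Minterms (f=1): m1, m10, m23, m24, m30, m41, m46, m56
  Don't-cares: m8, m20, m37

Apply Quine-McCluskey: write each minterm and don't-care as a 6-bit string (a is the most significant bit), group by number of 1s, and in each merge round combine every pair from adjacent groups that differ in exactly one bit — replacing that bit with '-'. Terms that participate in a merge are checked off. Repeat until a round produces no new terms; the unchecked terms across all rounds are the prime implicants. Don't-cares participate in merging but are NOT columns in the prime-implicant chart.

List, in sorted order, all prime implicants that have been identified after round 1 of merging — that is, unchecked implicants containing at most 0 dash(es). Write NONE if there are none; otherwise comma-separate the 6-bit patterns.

size-2^0 implicants → 000001  001000(✓)  001010(✓)  010100  010111  011000(✓)  011110  100101  101001  101110  111000(✓)
size-2^1 implicants → -11000  0-1000  0010-0
Unchecked terms (primes): -11000, 0-1000, 000001, 0010-0, 010100, 010111, 011110, 100101, 101001, 101110

000001, 010100, 010111, 011110, 100101, 101001, 101110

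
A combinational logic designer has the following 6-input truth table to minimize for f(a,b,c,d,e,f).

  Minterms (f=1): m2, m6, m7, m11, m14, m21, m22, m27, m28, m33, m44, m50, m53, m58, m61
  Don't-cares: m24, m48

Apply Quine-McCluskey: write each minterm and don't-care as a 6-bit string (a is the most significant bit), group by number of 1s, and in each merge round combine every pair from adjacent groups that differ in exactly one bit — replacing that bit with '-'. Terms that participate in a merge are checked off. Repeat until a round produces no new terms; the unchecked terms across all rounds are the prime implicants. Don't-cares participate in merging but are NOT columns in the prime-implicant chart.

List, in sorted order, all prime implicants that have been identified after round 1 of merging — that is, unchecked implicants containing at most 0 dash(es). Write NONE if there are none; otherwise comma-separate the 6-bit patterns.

100001, 101100

Round 0: 000010✓ 000110✓ 000111✓ 001011✓ 001110✓ 010101✓ 010110✓ 011000✓ 011011✓ 011100✓ 100001 101100 110000✓ 110010✓ 110101✓ 111010✓ 111101✓
Round 1: -10101 0-0110 0-1011 00-110 000-10 00011- 011-00 11-010 11-101 1100-0
PIs = {-10101, 0-0110, 0-1011, 00-110, 000-10, 00011-, 011-00, 100001, 101100, 11-010, 11-101, 1100-0}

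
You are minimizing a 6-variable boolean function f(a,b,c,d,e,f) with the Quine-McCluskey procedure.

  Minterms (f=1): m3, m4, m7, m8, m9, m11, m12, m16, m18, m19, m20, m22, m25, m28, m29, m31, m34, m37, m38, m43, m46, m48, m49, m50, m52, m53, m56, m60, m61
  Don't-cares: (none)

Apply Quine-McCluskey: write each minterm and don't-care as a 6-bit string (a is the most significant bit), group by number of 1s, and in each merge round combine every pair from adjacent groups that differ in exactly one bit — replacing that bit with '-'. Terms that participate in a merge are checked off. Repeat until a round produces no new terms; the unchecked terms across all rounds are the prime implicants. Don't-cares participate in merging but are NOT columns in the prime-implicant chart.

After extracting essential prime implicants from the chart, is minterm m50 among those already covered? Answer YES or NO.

NO

Round 0: 000011✓ 000100✓ 000111✓ 001000✓ 001001✓ 001011✓ 001100✓ 010000✓ 010010✓ 010011✓ 010100✓ 010110✓ 011001✓ 011100✓ 011101✓ 011111✓ 100010✓ 100101✓ 100110✓ 101011✓ 101110✓ 110000✓ 110001✓ 110010✓ 110100✓ 110101✓ 111000✓ 111100✓ 111101✓
Round 1: -01011 -10000✓ -10010✓ -10100✓ -11100✓ -11101✓ 0-0011 0-0100✓ 0-1001 0-1100✓ 00-011 00-100✓ 000-11 001-00 0010-1 00100- 01-100✓ 010-00✓ 010-10✓ 0100-0✓ 01001- 0101-0✓ 011-01 0111-1 01110-✓ 1-0010 1-0101 10-110 100-10 11-000✓ 11-100✓ 11-101✓ 110-00✓ 110-01✓ 1100-0✓ 11000-✓ 11010-✓ 111-00✓ 11110-✓
Round 2: -1-100 -10-00 -100-0 -1110- 0--100 010--0 11--00 11-10- 110-0-
PIs = {-01011, -1-100, -10-00, -100-0, -1110-, 0--100, 0-0011, 0-1001, 00-011, 000-11, 001-00, 0010-1, 00100-, 010--0, 01001-, 011-01, 0111-1, 1-0010, 1-0101, 10-110, 100-10, 11--00, 11-10-, 110-0-}
Coverage chart:
  m3: 0-0011,00-011,000-11
  m4: 0--100 ←essential
  m7: 000-11 ←essential
  m8: 001-00,00100-
  m9: 0-1001,0010-1,00100-
  m11: -01011,00-011,0010-1
  m12: 0--100,001-00
  m16: -10-00,-100-0,010--0
  m18: -100-0,010--0,01001-
  m19: 0-0011,01001-
  m20: -1-100,-10-00,0--100,010--0
  m22: 010--0 ←essential
  m25: 0-1001,011-01
  m28: -1-100,-1110-,0--100
  m29: -1110-,011-01,0111-1
  m31: 0111-1 ←essential
  m34: 1-0010,100-10
  m37: 1-0101 ←essential
  m38: 10-110,100-10
  m43: -01011 ←essential
  m46: 10-110 ←essential
  m48: -10-00,-100-0,11--00,110-0-
  m49: 110-0- ←essential
  m50: -100-0,1-0010
  m52: -1-100,-10-00,11--00,11-10-,110-0-
  m53: 1-0101,11-10-,110-0-
  m56: 11--00 ←essential
  m60: -1-100,-1110-,11--00,11-10-
  m61: -1110-,11-10-
Essential: -01011, 0--100, 000-11, 010--0, 0111-1, 1-0101, 10-110, 11--00, 110-0-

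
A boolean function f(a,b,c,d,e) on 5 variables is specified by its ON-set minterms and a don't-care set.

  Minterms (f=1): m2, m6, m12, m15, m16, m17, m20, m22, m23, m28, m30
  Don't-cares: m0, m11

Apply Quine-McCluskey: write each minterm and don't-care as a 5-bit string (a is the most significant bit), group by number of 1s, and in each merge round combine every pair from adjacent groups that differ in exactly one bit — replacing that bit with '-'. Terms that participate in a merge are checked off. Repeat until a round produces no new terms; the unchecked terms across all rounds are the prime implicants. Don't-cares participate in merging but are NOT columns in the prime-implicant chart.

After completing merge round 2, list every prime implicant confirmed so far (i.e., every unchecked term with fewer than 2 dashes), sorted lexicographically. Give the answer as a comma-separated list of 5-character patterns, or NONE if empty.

-0000, -0110, -1100, 00-10, 000-0, 01-11, 10-00, 1000-, 1011-

[col 0] 00000*, 00010*, 00110*, 01011*, 01100*, 01111*, 10000*, 10001*, 10100*, 10110*, 10111*, 11100*, 11110*
[col 1] -0000, -0110, -1100, 00-10, 000-0, 01-11, 1-100*, 1-110*, 10-00, 1000-, 101-0*, 1011-, 111-0*
[col 2] 1-1-0
Prime implicants: -0000, -0110, -1100, 00-10, 000-0, 01-11, 1-1-0, 10-00, 1000-, 1011-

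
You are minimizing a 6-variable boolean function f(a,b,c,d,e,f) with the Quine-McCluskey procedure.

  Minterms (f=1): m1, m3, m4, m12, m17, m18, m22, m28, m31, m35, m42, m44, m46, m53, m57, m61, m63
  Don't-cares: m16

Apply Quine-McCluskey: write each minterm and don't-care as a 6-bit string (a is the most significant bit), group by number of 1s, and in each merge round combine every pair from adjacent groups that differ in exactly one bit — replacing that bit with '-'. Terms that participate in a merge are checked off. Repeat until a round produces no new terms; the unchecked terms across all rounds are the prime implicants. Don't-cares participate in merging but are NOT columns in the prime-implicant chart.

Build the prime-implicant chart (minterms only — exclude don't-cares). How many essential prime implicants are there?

Round 0: 000001✓ 000011✓ 000100✓ 001100✓ 010000✓ 010001✓ 010010✓ 010110✓ 011100✓ 011111✓ 100011✓ 101010✓ 101100✓ 101110✓ 110101✓ 111001✓ 111101✓ 111111✓
Round 1: -00011 -01100 -11111 0-0001 0-1100 00-100 0000-1 010-10 0100-0 01000- 101-10 1011-0 11-101 111-01 1111-1
PIs = {-00011, -01100, -11111, 0-0001, 0-1100, 00-100, 0000-1, 010-10, 0100-0, 01000-, 101-10, 1011-0, 11-101, 111-01, 1111-1}
Coverage chart:
  m1: 0-0001,0000-1
  m3: -00011,0000-1
  m4: 00-100 ←essential
  m12: -01100,0-1100,00-100
  m17: 0-0001,01000-
  m18: 010-10,0100-0
  m22: 010-10 ←essential
  m28: 0-1100 ←essential
  m31: -11111 ←essential
  m35: -00011 ←essential
  m42: 101-10 ←essential
  m44: -01100,1011-0
  m46: 101-10,1011-0
  m53: 11-101 ←essential
  m57: 111-01 ←essential
  m61: 11-101,111-01,1111-1
  m63: -11111,1111-1
Essential: -00011, -11111, 0-1100, 00-100, 010-10, 101-10, 11-101, 111-01

8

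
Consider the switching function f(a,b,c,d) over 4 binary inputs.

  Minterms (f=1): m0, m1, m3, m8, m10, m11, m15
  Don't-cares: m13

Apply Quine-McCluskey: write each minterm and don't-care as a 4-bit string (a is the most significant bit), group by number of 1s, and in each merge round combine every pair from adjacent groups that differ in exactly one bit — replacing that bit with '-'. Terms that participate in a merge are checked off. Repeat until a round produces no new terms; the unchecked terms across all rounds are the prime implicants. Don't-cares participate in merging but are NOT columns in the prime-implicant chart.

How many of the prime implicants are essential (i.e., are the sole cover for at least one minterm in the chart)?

0

size-2^0 implicants → 0000(✓)  0001(✓)  0011(✓)  1000(✓)  1010(✓)  1011(✓)  1101(✓)  1111(✓)
size-2^1 implicants → -000  -011  00-1  000-  1-11  10-0  101-  11-1
Unchecked terms (primes): -000, -011, 00-1, 000-, 1-11, 10-0, 101-, 11-1
Minterm coverage:
  m0 ⊆ -000,000-
  m1 ⊆ 00-1,000-
  m3 ⊆ -011,00-1
  m8 ⊆ -000,10-0
  m10 ⊆ 10-0,101-
  m11 ⊆ -011,1-11,101-
  m15 ⊆ 1-11,11-1
(no essential prime implicants)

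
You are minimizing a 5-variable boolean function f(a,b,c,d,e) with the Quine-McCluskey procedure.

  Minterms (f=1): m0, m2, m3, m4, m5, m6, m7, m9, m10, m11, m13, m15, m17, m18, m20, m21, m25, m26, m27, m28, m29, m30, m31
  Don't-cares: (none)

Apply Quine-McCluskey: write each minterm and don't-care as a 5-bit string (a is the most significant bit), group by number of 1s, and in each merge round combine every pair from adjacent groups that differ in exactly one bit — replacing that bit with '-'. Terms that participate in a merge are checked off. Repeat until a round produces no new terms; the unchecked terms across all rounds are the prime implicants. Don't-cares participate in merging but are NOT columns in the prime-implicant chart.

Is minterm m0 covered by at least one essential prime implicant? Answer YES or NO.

size-2^0 implicants → 00000(✓)  00010(✓)  00011(✓)  00100(✓)  00101(✓)  00110(✓)  00111(✓)  01001(✓)  01010(✓)  01011(✓)  01101(✓)  01111(✓)  10001(✓)  10010(✓)  10100(✓)  10101(✓)  11001(✓)  11010(✓)  11011(✓)  11100(✓)  11101(✓)  11110(✓)  11111(✓)
size-2^1 implicants → -0010(✓)  -0100(✓)  -0101(✓)  -1001(✓)  -1010(✓)  -1011(✓)  -1101(✓)  -1111(✓)  0-010(✓)  0-011(✓)  0-101(✓)  0-111(✓)  00-00(✓)  00-10(✓)  00-11(✓)  000-0(✓)  0001-(✓)  001-0(✓)  001-1(✓)  0010-(✓)  0011-(✓)  01-01(✓)  01-11(✓)  010-1(✓)  0101-(✓)  011-1(✓)  1-001(✓)  1-010(✓)  1-100(✓)  1-101(✓)  10-01(✓)  1010-(✓)  11-01(✓)  11-10(✓)  11-11(✓)  110-1(✓)  1101-(✓)  111-0(✓)  111-1(✓)  1110-(✓)  1111-(✓)
size-2^2 implicants → --010  --101  -010-  -1-01(✓)  -1-11(✓)  -10-1(✓)  -101-  -11-1(✓)  0--11  0-01-  0-1-1  00--0  00-1-  001--  01--1(✓)  1--01  1-10-  11--1(✓)  11-1-  111--
size-2^3 implicants → -1--1
Unchecked terms (primes): --010, --101, -010-, -1--1, -101-, 0--11, 0-01-, 0-1-1, 00--0, 00-1-, 001--, 1--01, 1-10-, 11-1-, 111--
Minterm coverage:
  m0 ⊆ 00--0 [E]
  m2 ⊆ --010,0-01-,00--0,00-1-
  m3 ⊆ 0--11,0-01-,00-1-
  m4 ⊆ -010-,00--0,001--
  m5 ⊆ --101,-010-,0-1-1,001--
  m6 ⊆ 00--0,00-1-,001--
  m7 ⊆ 0--11,0-1-1,00-1-,001--
  m9 ⊆ -1--1 [E]
  m10 ⊆ --010,-101-,0-01-
  m11 ⊆ -1--1,-101-,0--11,0-01-
  m13 ⊆ --101,-1--1,0-1-1
  m15 ⊆ -1--1,0--11,0-1-1
  m17 ⊆ 1--01 [E]
  m18 ⊆ --010 [E]
  m20 ⊆ -010-,1-10-
  m21 ⊆ --101,-010-,1--01,1-10-
  m25 ⊆ -1--1,1--01
  m26 ⊆ --010,-101-,11-1-
  m27 ⊆ -1--1,-101-,11-1-
  m28 ⊆ 1-10-,111--
  m29 ⊆ --101,-1--1,1--01,1-10-,111--
  m30 ⊆ 11-1-,111--
  m31 ⊆ -1--1,11-1-,111--
E = {--010, -1--1, 00--0, 1--01}

YES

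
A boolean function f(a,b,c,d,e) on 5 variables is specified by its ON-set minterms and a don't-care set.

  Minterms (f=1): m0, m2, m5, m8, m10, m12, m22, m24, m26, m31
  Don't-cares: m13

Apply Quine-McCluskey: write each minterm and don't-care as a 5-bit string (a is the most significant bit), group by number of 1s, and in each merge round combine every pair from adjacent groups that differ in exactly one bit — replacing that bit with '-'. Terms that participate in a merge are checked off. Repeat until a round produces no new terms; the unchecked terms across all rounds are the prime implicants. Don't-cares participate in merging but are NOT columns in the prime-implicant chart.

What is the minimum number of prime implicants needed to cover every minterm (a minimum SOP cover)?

[col 0] 00000*, 00010*, 00101*, 01000*, 01010*, 01100*, 01101*, 10110, 11000*, 11010*, 11111
[col 1] -1000*, -1010*, 0-000*, 0-010*, 0-101, 000-0*, 01-00, 010-0*, 0110-, 110-0*
[col 2] -10-0, 0-0-0
Prime implicants: -10-0, 0-0-0, 0-101, 01-00, 0110-, 10110, 11111
PI chart (minterm → PIs covering it):
  0 | 0-0-0  (sole → essential)
  2 | 0-0-0  (sole → essential)
  5 | 0-101  (sole → essential)
  8 | -10-0,0-0-0,01-00
  10 | -10-0,0-0-0
  12 | 01-00,0110-
  22 | 10110  (sole → essential)
  24 | -10-0  (sole → essential)
  26 | -10-0  (sole → essential)
  31 | 11111  (sole → essential)
Essential prime implicants: -10-0, 0-0-0, 0-101, 10110, 11111
Petrick residual → 01-00
Minimum SOP uses 6 PIs: bc'e' + a'c'e' + a'cd'e + a'bd'e' + ab'cde' + abcde

6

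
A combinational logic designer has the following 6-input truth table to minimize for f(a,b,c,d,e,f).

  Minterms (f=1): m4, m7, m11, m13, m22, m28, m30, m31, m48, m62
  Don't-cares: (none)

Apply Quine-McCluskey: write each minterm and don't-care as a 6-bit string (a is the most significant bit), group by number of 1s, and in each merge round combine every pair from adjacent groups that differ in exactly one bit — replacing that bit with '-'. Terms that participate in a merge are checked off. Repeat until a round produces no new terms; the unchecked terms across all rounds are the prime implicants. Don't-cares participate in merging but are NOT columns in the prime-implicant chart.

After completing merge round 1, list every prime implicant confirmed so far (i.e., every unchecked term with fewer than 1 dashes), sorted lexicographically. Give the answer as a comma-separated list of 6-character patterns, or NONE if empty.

[col 0] 000100, 000111, 001011, 001101, 010110*, 011100*, 011110*, 011111*, 110000, 111110*
[col 1] -11110, 01-110, 0111-0, 01111-
Prime implicants: -11110, 000100, 000111, 001011, 001101, 01-110, 0111-0, 01111-, 110000

000100, 000111, 001011, 001101, 110000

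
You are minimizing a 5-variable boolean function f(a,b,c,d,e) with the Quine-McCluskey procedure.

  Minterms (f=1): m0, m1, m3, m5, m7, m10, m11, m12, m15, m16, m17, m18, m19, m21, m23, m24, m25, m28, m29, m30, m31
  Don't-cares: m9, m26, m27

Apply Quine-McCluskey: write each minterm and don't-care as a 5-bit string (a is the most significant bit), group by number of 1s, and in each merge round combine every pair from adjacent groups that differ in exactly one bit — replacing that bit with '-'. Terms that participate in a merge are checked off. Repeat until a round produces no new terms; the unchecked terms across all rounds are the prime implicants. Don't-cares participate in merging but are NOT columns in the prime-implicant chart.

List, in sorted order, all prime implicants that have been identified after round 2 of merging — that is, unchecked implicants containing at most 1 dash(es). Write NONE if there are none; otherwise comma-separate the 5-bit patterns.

-1100

Round 0: 00000✓ 00001✓ 00011✓ 00101✓ 00111✓ 01001✓ 01010✓ 01011✓ 01100✓ 01111✓ 10000✓ 10001✓ 10010✓ 10011✓ 10101✓ 10111✓ 11000✓ 11001✓ 11010✓ 11011✓ 11100✓ 11101✓ 11110✓ 11111✓
Round 1: -0000✓ -0001✓ -0011✓ -0101✓ -0111✓ -1001✓ -1010✓ -1011✓ -1100 -1111✓ 0-001✓ 0-011✓ 0-111✓ 00-01✓ 00-11✓ 000-1✓ 0000-✓ 001-1✓ 01-11✓ 010-1✓ 0101-✓ 1-000✓ 1-001✓ 1-010✓ 1-011✓ 1-101✓ 1-111✓ 10-01✓ 10-11✓ 100-0✓ 100-1✓ 1000-✓ 1001-✓ 101-1✓ 11-00✓ 11-01✓ 11-10✓ 11-11✓ 110-0✓ 110-1✓ 1100-✓ 1101-✓ 111-0✓ 111-1✓ 1110-✓ 1111-✓
Round 2: --001✓ --011✓ --111✓ -0-01✓ -0-11✓ -00-1✓ -000- -01-1✓ -1-11✓ -10-1✓ -101- 0--11✓ 0-0-1✓ 00--1✓ 1--01✓ 1--11✓ 1-0-0✓ 1-0-1✓ 1-00-✓ 1-01-✓ 1-1-1✓ 10--1✓ 100--✓ 11--0✓ 11--1✓ 11-0-✓ 11-1-✓ 110--✓ 111--✓
Round 3: ---11 --0-1 -0--1 1---1 1-0-- 11---
PIs = {---11, --0-1, -0--1, -000-, -101-, -1100, 1---1, 1-0--, 11---}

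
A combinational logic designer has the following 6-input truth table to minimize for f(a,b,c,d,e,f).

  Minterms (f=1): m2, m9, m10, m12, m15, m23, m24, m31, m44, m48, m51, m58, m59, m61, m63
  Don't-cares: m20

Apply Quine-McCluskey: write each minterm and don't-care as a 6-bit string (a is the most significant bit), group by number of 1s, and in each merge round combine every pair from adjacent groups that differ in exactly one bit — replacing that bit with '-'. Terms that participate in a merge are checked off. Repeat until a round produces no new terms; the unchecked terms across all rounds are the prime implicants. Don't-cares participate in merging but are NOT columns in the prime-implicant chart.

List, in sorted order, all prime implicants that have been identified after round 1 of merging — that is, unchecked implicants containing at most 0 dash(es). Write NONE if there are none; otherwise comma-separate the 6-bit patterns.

[col 0] 000010*, 001001, 001010*, 001100*, 001111*, 010100, 010111*, 011000, 011111*, 101100*, 110000, 110011*, 111010*, 111011*, 111101*, 111111*
[col 1] -01100, -11111, 0-1111, 00-010, 01-111, 11-011, 111-11, 11101-, 1111-1
Prime implicants: -01100, -11111, 0-1111, 00-010, 001001, 01-111, 010100, 011000, 11-011, 110000, 111-11, 11101-, 1111-1

001001, 010100, 011000, 110000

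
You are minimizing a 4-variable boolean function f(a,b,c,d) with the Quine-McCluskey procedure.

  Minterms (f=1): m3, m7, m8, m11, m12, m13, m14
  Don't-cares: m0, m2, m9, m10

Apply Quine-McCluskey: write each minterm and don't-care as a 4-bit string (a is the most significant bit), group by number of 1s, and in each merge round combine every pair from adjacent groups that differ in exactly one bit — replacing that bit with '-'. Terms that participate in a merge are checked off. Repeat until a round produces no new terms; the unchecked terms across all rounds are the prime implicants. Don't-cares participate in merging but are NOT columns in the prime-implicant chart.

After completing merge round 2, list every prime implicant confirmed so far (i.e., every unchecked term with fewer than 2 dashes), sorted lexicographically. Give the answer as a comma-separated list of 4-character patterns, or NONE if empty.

0-11

Round 0: 0000✓ 0010✓ 0011✓ 0111✓ 1000✓ 1001✓ 1010✓ 1011✓ 1100✓ 1101✓ 1110✓
Round 1: -000✓ -010✓ -011✓ 0-11 00-0✓ 001-✓ 1-00✓ 1-01✓ 1-10✓ 10-0✓ 10-1✓ 100-✓ 101-✓ 11-0✓ 110-✓
Round 2: -0-0 -01- 1--0 1-0- 10--
PIs = {-0-0, -01-, 0-11, 1--0, 1-0-, 10--}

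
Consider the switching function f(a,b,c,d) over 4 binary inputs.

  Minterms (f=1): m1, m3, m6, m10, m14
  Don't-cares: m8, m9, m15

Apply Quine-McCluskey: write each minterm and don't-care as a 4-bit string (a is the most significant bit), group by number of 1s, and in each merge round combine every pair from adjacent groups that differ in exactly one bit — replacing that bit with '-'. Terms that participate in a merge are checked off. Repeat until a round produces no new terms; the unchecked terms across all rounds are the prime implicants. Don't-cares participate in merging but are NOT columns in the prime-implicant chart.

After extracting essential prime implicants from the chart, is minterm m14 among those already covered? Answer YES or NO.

YES

size-2^0 implicants → 0001(✓)  0011(✓)  0110(✓)  1000(✓)  1001(✓)  1010(✓)  1110(✓)  1111(✓)
size-2^1 implicants → -001  -110  00-1  1-10  10-0  100-  111-
Unchecked terms (primes): -001, -110, 00-1, 1-10, 10-0, 100-, 111-
Minterm coverage:
  m1 ⊆ -001,00-1
  m3 ⊆ 00-1 [E]
  m6 ⊆ -110 [E]
  m10 ⊆ 1-10,10-0
  m14 ⊆ -110,1-10,111-
E = {-110, 00-1}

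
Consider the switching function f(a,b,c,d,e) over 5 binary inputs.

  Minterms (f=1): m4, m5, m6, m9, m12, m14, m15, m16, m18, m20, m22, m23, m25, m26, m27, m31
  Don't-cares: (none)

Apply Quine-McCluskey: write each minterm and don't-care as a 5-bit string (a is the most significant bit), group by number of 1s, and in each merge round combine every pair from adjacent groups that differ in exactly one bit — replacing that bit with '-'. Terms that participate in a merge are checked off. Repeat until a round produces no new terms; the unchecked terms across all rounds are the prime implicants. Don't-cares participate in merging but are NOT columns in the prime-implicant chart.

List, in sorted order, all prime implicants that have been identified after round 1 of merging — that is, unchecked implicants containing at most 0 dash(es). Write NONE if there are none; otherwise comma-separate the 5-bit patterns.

NONE

size-2^0 implicants → 00100(✓)  00101(✓)  00110(✓)  01001(✓)  01100(✓)  01110(✓)  01111(✓)  10000(✓)  10010(✓)  10100(✓)  10110(✓)  10111(✓)  11001(✓)  11010(✓)  11011(✓)  11111(✓)
size-2^1 implicants → -0100(✓)  -0110(✓)  -1001  -1111  0-100(✓)  0-110(✓)  001-0(✓)  0010-  011-0(✓)  0111-  1-010  1-111  10-00(✓)  10-10(✓)  100-0(✓)  101-0(✓)  1011-  11-11  110-1  1101-
size-2^2 implicants → -01-0  0-1-0  10--0
Unchecked terms (primes): -01-0, -1001, -1111, 0-1-0, 0010-, 0111-, 1-010, 1-111, 10--0, 1011-, 11-11, 110-1, 1101-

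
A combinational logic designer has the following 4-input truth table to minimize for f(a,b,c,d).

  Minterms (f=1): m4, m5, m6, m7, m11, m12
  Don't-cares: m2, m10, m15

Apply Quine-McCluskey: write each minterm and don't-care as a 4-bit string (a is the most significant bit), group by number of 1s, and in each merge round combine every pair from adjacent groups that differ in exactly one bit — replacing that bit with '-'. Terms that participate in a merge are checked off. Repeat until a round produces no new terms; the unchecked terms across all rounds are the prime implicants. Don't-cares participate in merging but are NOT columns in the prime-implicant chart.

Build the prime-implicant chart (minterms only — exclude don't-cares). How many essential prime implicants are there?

size-2^0 implicants → 0010(✓)  0100(✓)  0101(✓)  0110(✓)  0111(✓)  1010(✓)  1011(✓)  1100(✓)  1111(✓)
size-2^1 implicants → -010  -100  -111  0-10  01-0(✓)  01-1(✓)  010-(✓)  011-(✓)  1-11  101-
size-2^2 implicants → 01--
Unchecked terms (primes): -010, -100, -111, 0-10, 01--, 1-11, 101-
Minterm coverage:
  m4 ⊆ -100,01--
  m5 ⊆ 01-- [E]
  m6 ⊆ 0-10,01--
  m7 ⊆ -111,01--
  m11 ⊆ 1-11,101-
  m12 ⊆ -100 [E]
E = {-100, 01--}

2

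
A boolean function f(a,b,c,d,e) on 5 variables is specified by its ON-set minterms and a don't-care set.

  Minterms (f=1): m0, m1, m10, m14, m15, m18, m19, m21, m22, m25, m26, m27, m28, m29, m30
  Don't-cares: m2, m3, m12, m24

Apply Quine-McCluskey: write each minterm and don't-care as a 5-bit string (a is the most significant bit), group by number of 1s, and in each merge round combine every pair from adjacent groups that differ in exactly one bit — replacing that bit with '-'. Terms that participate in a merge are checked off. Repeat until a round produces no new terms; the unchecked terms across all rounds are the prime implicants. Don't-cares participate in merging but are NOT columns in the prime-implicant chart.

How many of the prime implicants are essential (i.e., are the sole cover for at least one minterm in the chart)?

4

[col 0] 00000*, 00001*, 00010*, 00011*, 01010*, 01100*, 01110*, 01111*, 10010*, 10011*, 10101*, 10110*, 11000*, 11001*, 11010*, 11011*, 11100*, 11101*, 11110*
[col 1] -0010*, -0011*, -1010*, -1100*, -1110*, 0-010*, 000-0*, 000-1*, 0000-*, 0001-*, 01-10*, 011-0*, 0111-, 1-010*, 1-011*, 1-101, 1-110*, 10-10*, 1001-*, 11-00*, 11-01*, 11-10*, 110-0*, 110-1*, 1100-*, 1101-*, 111-0*, 1110-*
[col 2] --010, -001-, -1-10, -11-0, 000--, 1--10, 1-01-, 11--0, 11-0-, 110--
Prime implicants: --010, -001-, -1-10, -11-0, 000--, 0111-, 1--10, 1-01-, 1-101, 11--0, 11-0-, 110--
PI chart (minterm → PIs covering it):
  0 | 000--  (sole → essential)
  1 | 000--  (sole → essential)
  10 | --010,-1-10
  14 | -1-10,-11-0,0111-
  15 | 0111-  (sole → essential)
  18 | --010,-001-,1--10,1-01-
  19 | -001-,1-01-
  21 | 1-101  (sole → essential)
  22 | 1--10  (sole → essential)
  25 | 11-0-,110--
  26 | --010,-1-10,1--10,1-01-,11--0,110--
  27 | 1-01-,110--
  28 | -11-0,11--0,11-0-
  29 | 1-101,11-0-
  30 | -1-10,-11-0,1--10,11--0
Essential prime implicants: 000--, 0111-, 1--10, 1-101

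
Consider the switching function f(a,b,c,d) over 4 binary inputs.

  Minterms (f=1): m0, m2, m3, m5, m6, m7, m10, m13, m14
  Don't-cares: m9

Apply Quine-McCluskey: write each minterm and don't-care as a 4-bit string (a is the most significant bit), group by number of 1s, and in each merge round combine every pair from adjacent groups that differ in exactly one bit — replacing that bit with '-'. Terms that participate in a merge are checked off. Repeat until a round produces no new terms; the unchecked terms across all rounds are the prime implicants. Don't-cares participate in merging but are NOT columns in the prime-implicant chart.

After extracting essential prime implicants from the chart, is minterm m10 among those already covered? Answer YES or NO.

YES

[col 0] 0000*, 0010*, 0011*, 0101*, 0110*, 0111*, 1001*, 1010*, 1101*, 1110*
[col 1] -010*, -101, -110*, 0-10*, 0-11*, 00-0, 001-*, 01-1, 011-*, 1-01, 1-10*
[col 2] --10, 0-1-
Prime implicants: --10, -101, 0-1-, 00-0, 01-1, 1-01
PI chart (minterm → PIs covering it):
  0 | 00-0  (sole → essential)
  2 | --10,0-1-,00-0
  3 | 0-1-  (sole → essential)
  5 | -101,01-1
  6 | --10,0-1-
  7 | 0-1-,01-1
  10 | --10  (sole → essential)
  13 | -101,1-01
  14 | --10  (sole → essential)
Essential prime implicants: --10, 0-1-, 00-0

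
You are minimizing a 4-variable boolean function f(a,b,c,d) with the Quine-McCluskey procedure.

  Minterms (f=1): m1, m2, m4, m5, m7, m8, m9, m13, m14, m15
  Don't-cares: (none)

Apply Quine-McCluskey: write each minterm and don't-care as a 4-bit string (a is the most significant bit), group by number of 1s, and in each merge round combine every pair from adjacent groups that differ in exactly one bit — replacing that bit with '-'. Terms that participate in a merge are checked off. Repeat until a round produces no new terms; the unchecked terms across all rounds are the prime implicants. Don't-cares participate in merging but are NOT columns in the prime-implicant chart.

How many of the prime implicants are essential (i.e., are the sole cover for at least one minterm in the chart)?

[col 0] 0001*, 0010, 0100*, 0101*, 0111*, 1000*, 1001*, 1101*, 1110*, 1111*
[col 1] -001*, -101*, -111*, 0-01*, 01-1*, 010-, 1-01*, 100-, 11-1*, 111-
[col 2] --01, -1-1
Prime implicants: --01, -1-1, 0010, 010-, 100-, 111-
PI chart (minterm → PIs covering it):
  1 | --01  (sole → essential)
  2 | 0010  (sole → essential)
  4 | 010-  (sole → essential)
  5 | --01,-1-1,010-
  7 | -1-1  (sole → essential)
  8 | 100-  (sole → essential)
  9 | --01,100-
  13 | --01,-1-1
  14 | 111-  (sole → essential)
  15 | -1-1,111-
Essential prime implicants: --01, -1-1, 0010, 010-, 100-, 111-

6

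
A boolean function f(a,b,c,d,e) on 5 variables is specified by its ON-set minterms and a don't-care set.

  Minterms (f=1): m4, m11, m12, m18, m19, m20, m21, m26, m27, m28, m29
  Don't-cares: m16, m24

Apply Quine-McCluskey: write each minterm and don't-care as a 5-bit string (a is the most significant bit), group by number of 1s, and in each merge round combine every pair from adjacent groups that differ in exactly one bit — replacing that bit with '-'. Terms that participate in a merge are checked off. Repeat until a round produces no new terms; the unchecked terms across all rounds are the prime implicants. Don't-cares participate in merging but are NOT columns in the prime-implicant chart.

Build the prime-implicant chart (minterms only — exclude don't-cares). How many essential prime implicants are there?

4

Round 0: 00100✓ 01011✓ 01100✓ 10000✓ 10010✓ 10011✓ 10100✓ 10101✓ 11000✓ 11010✓ 11011✓ 11100✓ 11101✓
Round 1: -0100✓ -1011 -1100✓ 0-100✓ 1-000✓ 1-010✓ 1-011✓ 1-100✓ 1-101✓ 10-00✓ 100-0✓ 1001-✓ 1010-✓ 11-00✓ 110-0✓ 1101-✓ 1110-✓
Round 2: --100 1--00 1-0-0 1-01- 1-10-
PIs = {--100, -1011, 1--00, 1-0-0, 1-01-, 1-10-}
Coverage chart:
  m4: --100 ←essential
  m11: -1011 ←essential
  m12: --100 ←essential
  m18: 1-0-0,1-01-
  m19: 1-01- ←essential
  m20: --100,1--00,1-10-
  m21: 1-10- ←essential
  m26: 1-0-0,1-01-
  m27: -1011,1-01-
  m28: --100,1--00,1-10-
  m29: 1-10- ←essential
Essential: --100, -1011, 1-01-, 1-10-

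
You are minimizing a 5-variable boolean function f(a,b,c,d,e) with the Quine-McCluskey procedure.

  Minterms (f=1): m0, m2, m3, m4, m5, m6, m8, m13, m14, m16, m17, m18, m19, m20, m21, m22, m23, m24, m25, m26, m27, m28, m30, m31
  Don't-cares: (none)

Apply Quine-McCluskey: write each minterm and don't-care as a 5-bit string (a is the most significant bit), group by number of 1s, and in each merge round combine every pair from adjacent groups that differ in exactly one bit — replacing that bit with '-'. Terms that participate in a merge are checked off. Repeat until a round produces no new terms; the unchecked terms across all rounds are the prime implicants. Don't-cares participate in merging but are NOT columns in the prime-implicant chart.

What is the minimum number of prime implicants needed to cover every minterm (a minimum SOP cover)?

8

size-2^0 implicants → 00000(✓)  00010(✓)  00011(✓)  00100(✓)  00101(✓)  00110(✓)  01000(✓)  01101(✓)  01110(✓)  10000(✓)  10001(✓)  10010(✓)  10011(✓)  10100(✓)  10101(✓)  10110(✓)  10111(✓)  11000(✓)  11001(✓)  11010(✓)  11011(✓)  11100(✓)  11110(✓)  11111(✓)
size-2^1 implicants → -0000(✓)  -0010(✓)  -0011(✓)  -0100(✓)  -0101(✓)  -0110(✓)  -1000(✓)  -1110(✓)  0-000(✓)  0-101  0-110(✓)  00-00(✓)  00-10(✓)  000-0(✓)  0001-(✓)  001-0(✓)  0010-(✓)  1-000(✓)  1-001(✓)  1-010(✓)  1-011(✓)  1-100(✓)  1-110(✓)  1-111(✓)  10-00(✓)  10-01(✓)  10-10(✓)  10-11(✓)  100-0(✓)  100-1(✓)  1000-(✓)  1001-(✓)  101-0(✓)  101-1(✓)  1010-(✓)  1011-(✓)  11-00(✓)  11-10(✓)  11-11(✓)  110-0(✓)  110-1(✓)  1100-(✓)  1101-(✓)  111-0(✓)  1111-(✓)
size-2^2 implicants → --000  --110  -0-00(✓)  -0-10(✓)  -00-0(✓)  -001-  -01-0(✓)  -010-  00--0(✓)  1--00(✓)  1--10(✓)  1--11(✓)  1-0-0(✓)  1-0-1(✓)  1-00-(✓)  1-01-(✓)  1-1-0(✓)  1-11-(✓)  10--0(✓)  10--1(✓)  10-0-(✓)  10-1-(✓)  100--(✓)  101--(✓)  11--0(✓)  11-1-(✓)  110--(✓)
size-2^3 implicants → -0--0  1---0  1--1-  1-0--  10---
Unchecked terms (primes): --000, --110, -0--0, -001-, -010-, 0-101, 1---0, 1--1-, 1-0--, 10---
Minterm coverage:
  m0 ⊆ --000,-0--0
  m2 ⊆ -0--0,-001-
  m3 ⊆ -001- [E]
  m4 ⊆ -0--0,-010-
  m5 ⊆ -010-,0-101
  m6 ⊆ --110,-0--0
  m8 ⊆ --000 [E]
  m13 ⊆ 0-101 [E]
  m14 ⊆ --110 [E]
  m16 ⊆ --000,-0--0,1---0,1-0--,10---
  m17 ⊆ 1-0--,10---
  m18 ⊆ -0--0,-001-,1---0,1--1-,1-0--,10---
  m19 ⊆ -001-,1--1-,1-0--,10---
  m20 ⊆ -0--0,-010-,1---0,10---
  m21 ⊆ -010-,10---
  m22 ⊆ --110,-0--0,1---0,1--1-,10---
  m23 ⊆ 1--1-,10---
  m24 ⊆ --000,1---0,1-0--
  m25 ⊆ 1-0-- [E]
  m26 ⊆ 1---0,1--1-,1-0--
  m27 ⊆ 1--1-,1-0--
  m28 ⊆ 1---0 [E]
  m30 ⊆ --110,1---0,1--1-
  m31 ⊆ 1--1- [E]
E = {--000, --110, -001-, 0-101, 1---0, 1--1-, 1-0--}
Petrick residual → -010-
Cover = c'd'e' + cde' + b'c'd + b'cd' + a'cd'e + ae' + ad + ac'  |cover|=8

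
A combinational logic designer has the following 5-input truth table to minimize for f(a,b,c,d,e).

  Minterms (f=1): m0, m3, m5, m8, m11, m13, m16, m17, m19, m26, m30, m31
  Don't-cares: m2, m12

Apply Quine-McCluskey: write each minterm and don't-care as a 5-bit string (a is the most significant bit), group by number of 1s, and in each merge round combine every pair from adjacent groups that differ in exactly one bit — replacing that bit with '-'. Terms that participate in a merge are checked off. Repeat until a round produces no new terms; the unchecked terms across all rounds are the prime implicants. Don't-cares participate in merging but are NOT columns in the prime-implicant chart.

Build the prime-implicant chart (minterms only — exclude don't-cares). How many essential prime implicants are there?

4

[col 0] 00000*, 00010*, 00011*, 00101*, 01000*, 01011*, 01100*, 01101*, 10000*, 10001*, 10011*, 11010*, 11110*, 11111*
[col 1] -0000, -0011, 0-000, 0-011, 0-101, 000-0, 0001-, 01-00, 0110-, 100-1, 1000-, 11-10, 1111-
Prime implicants: -0000, -0011, 0-000, 0-011, 0-101, 000-0, 0001-, 01-00, 0110-, 100-1, 1000-, 11-10, 1111-
PI chart (minterm → PIs covering it):
  0 | -0000,0-000,000-0
  3 | -0011,0-011,0001-
  5 | 0-101  (sole → essential)
  8 | 0-000,01-00
  11 | 0-011  (sole → essential)
  13 | 0-101,0110-
  16 | -0000,1000-
  17 | 100-1,1000-
  19 | -0011,100-1
  26 | 11-10  (sole → essential)
  30 | 11-10,1111-
  31 | 1111-  (sole → essential)
Essential prime implicants: 0-011, 0-101, 11-10, 1111-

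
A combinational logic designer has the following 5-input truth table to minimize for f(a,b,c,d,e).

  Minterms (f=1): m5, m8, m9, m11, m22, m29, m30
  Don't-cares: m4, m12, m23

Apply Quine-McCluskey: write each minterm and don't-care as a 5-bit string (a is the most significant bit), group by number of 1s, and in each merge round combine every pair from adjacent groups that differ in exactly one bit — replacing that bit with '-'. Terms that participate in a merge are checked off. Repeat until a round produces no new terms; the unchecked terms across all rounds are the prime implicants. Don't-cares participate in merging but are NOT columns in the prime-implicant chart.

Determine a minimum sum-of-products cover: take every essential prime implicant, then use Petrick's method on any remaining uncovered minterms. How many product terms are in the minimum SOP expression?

[col 0] 00100*, 00101*, 01000*, 01001*, 01011*, 01100*, 10110*, 10111*, 11101, 11110*
[col 1] 0-100, 0010-, 01-00, 010-1, 0100-, 1-110, 1011-
Prime implicants: 0-100, 0010-, 01-00, 010-1, 0100-, 1-110, 1011-, 11101
PI chart (minterm → PIs covering it):
  5 | 0010-  (sole → essential)
  8 | 01-00,0100-
  9 | 010-1,0100-
  11 | 010-1  (sole → essential)
  22 | 1-110,1011-
  29 | 11101  (sole → essential)
  30 | 1-110  (sole → essential)
Essential prime implicants: 0010-, 010-1, 1-110, 11101
Petrick residual → 01-00
Minimum SOP uses 5 PIs: a'b'cd' + a'bd'e' + a'bc'e + acde' + abcd'e

5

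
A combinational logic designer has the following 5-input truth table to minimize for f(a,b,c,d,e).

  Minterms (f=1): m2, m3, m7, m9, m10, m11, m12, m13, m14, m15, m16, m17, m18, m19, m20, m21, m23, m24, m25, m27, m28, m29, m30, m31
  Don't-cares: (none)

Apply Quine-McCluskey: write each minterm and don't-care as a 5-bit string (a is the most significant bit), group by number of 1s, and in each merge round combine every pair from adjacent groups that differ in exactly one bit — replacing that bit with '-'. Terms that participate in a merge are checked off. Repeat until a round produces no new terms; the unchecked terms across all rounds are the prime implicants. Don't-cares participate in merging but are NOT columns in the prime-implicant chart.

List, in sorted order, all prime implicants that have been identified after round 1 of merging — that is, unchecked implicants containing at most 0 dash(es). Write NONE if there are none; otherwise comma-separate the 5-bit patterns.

size-2^0 implicants → 00010(✓)  00011(✓)  00111(✓)  01001(✓)  01010(✓)  01011(✓)  01100(✓)  01101(✓)  01110(✓)  01111(✓)  10000(✓)  10001(✓)  10010(✓)  10011(✓)  10100(✓)  10101(✓)  10111(✓)  11000(✓)  11001(✓)  11011(✓)  11100(✓)  11101(✓)  11110(✓)  11111(✓)
size-2^1 implicants → -0010(✓)  -0011(✓)  -0111(✓)  -1001(✓)  -1011(✓)  -1100(✓)  -1101(✓)  -1110(✓)  -1111(✓)  0-010(✓)  0-011(✓)  0-111(✓)  00-11(✓)  0001-(✓)  01-01(✓)  01-10(✓)  01-11(✓)  010-1(✓)  0101-(✓)  011-0(✓)  011-1(✓)  0110-(✓)  0111-(✓)  1-000(✓)  1-001(✓)  1-011(✓)  1-100(✓)  1-101(✓)  1-111(✓)  10-00(✓)  10-01(✓)  10-11(✓)  100-0(✓)  100-1(✓)  1000-(✓)  1001-(✓)  101-1(✓)  1010-(✓)  11-00(✓)  11-01(✓)  11-11(✓)  110-1(✓)  1100-(✓)  111-0(✓)  111-1(✓)  1110-(✓)  1111-(✓)
size-2^2 implicants → --011(✓)  --111(✓)  -0-11(✓)  -001-  -1-01(✓)  -1-11(✓)  -10-1(✓)  -11-0(✓)  -11-1(✓)  -110-(✓)  -111-(✓)  0--11(✓)  0-01-  01--1(✓)  01-1-  011--(✓)  1--00(✓)  1--01(✓)  1--11(✓)  1-0-1(✓)  1-00-(✓)  1-1-1(✓)  1-10-(✓)  10--1(✓)  10-0-(✓)  100--  11--1(✓)  11-0-(✓)  111--(✓)
size-2^3 implicants → ---11  -1--1  -11--  1---1  1--0-
Unchecked terms (primes): ---11, -001-, -1--1, -11--, 0-01-, 01-1-, 1---1, 1--0-, 100--

NONE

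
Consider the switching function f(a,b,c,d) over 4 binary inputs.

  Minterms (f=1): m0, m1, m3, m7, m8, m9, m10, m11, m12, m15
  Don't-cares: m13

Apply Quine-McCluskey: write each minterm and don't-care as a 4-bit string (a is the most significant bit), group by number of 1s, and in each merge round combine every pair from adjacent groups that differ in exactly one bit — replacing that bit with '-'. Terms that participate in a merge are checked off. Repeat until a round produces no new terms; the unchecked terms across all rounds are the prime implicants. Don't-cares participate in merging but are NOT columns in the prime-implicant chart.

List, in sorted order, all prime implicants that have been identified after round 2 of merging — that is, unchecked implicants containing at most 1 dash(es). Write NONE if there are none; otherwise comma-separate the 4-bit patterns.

NONE

size-2^0 implicants → 0000(✓)  0001(✓)  0011(✓)  0111(✓)  1000(✓)  1001(✓)  1010(✓)  1011(✓)  1100(✓)  1101(✓)  1111(✓)
size-2^1 implicants → -000(✓)  -001(✓)  -011(✓)  -111(✓)  0-11(✓)  00-1(✓)  000-(✓)  1-00(✓)  1-01(✓)  1-11(✓)  10-0(✓)  10-1(✓)  100-(✓)  101-(✓)  11-1(✓)  110-(✓)
size-2^2 implicants → --11  -0-1  -00-  1--1  1-0-  10--
Unchecked terms (primes): --11, -0-1, -00-, 1--1, 1-0-, 10--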